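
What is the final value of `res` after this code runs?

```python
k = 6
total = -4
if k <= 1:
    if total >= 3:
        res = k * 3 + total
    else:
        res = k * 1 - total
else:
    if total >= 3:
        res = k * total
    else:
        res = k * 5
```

30

k=6, total=-4
k <= 1 is False; total >= 3 is False
→ res = k * 5 = 30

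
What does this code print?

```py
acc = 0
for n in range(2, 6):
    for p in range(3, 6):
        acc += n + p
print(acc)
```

90

n=2,p=3: acc = 0+5 = 5
n=2,p=4: acc = 5+6 = 11
n=2,p=5: acc = 11+7 = 18
n=3,p=3: acc = 18+6 = 24
n=3,p=4: acc = 24+7 = 31
n=3,p=5: acc = 31+8 = 39
n=4,p=3: acc = 39+7 = 46
n=4,p=4: acc = 46+8 = 54
n=4,p=5: acc = 54+9 = 63
n=5,p=3: acc = 63+8 = 71
n=5,p=4: acc = 71+9 = 80
n=5,p=5: acc = 80+10 = 90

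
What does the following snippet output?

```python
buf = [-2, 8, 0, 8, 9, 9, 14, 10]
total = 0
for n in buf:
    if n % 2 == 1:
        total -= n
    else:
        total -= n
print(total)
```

n=-2: not odd, total = 0-(-2) = 2
n=8: not odd, total = 2-8 = -6
n=0: not odd, total = (-6)-0 = -6
n=8: not odd, total = (-6)-8 = -14
n=9: odd, total = (-14)-9 = -23
n=9: odd, total = (-23)-9 = -32
n=14: not odd, total = (-32)-14 = -46
n=10: not odd, total = (-46)-10 = -56

-56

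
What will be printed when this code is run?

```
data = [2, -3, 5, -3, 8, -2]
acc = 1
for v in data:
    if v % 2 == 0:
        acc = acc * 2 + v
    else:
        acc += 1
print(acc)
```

42

v=2: even, acc = 1*2+2 = 4
v=-3: not even, acc = 4+1 = 5
v=5: not even, acc = 5+1 = 6
v=-3: not even, acc = 6+1 = 7
v=8: even, acc = 7*2+8 = 22
v=-2: even, acc = 22*2+(-2) = 42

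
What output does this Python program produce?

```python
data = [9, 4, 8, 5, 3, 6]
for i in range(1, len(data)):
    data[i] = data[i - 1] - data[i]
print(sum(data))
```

i=1: data[1] = 9-4 = 5 → [9, 5, 8, 5, 3, 6]
i=2: data[2] = 5-8 = -3 → [9, 5, -3, 5, 3, 6]
i=3: data[3] = (-3)-5 = -8 → [9, 5, -3, -8, 3, 6]
i=4: data[4] = (-8)-3 = -11 → [9, 5, -3, -8, -11, 6]
i=5: data[5] = (-11)-6 = -17 → [9, 5, -3, -8, -11, -17]
sum = -25

-25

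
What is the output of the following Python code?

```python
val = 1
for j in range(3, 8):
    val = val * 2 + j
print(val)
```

151

j=3: val = 1*2+3 = 5
j=4: val = 5*2+4 = 14
j=5: val = 14*2+5 = 33
j=6: val = 33*2+6 = 72
j=7: val = 72*2+7 = 151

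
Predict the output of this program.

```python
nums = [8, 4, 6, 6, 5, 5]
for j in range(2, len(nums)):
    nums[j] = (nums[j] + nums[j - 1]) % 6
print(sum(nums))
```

j=2: nums[2] = (6+4)%6 = 4 → [8, 4, 4, 6, 5, 5]
j=3: nums[3] = (6+4)%6 = 4 → [8, 4, 4, 4, 5, 5]
j=4: nums[4] = (5+4)%6 = 3 → [8, 4, 4, 4, 3, 5]
j=5: nums[5] = (5+3)%6 = 2 → [8, 4, 4, 4, 3, 2]
sum = 25

25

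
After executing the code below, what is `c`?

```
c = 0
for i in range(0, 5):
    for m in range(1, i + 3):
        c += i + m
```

i=0,m=1: c = 0+1 = 1
i=0,m=2: c = 1+2 = 3
i=1,m=1: c = 3+2 = 5
i=1,m=2: c = 5+3 = 8
i=1,m=3: c = 8+4 = 12
i=2,m=1: c = 12+3 = 15
i=2,m=2: c = 15+4 = 19
i=2,m=3: c = 19+5 = 24
i=2,m=4: c = 24+6 = 30
i=3,m=1: c = 30+4 = 34
i=3,m=2: c = 34+5 = 39
i=3,m=3: c = 39+6 = 45
i=3,m=4: c = 45+7 = 52
i=3,m=5: c = 52+8 = 60
i=4,m=1: c = 60+5 = 65
i=4,m=2: c = 65+6 = 71
i=4,m=3: c = 71+7 = 78
i=4,m=4: c = 78+8 = 86
i=4,m=5: c = 86+9 = 95
i=4,m=6: c = 95+10 = 105

105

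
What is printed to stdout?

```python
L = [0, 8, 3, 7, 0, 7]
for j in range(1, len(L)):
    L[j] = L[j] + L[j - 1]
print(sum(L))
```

80

j=1: L[1] = 8+0 = 8 → [0, 8, 3, 7, 0, 7]
j=2: L[2] = 3+8 = 11 → [0, 8, 11, 7, 0, 7]
j=3: L[3] = 7+11 = 18 → [0, 8, 11, 18, 0, 7]
j=4: L[4] = 0+18 = 18 → [0, 8, 11, 18, 18, 7]
j=5: L[5] = 7+18 = 25 → [0, 8, 11, 18, 18, 25]
sum = 80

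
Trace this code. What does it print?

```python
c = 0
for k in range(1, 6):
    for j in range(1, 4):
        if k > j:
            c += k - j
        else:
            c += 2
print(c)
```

k=1,j=1: not 1>1, c = 0+2 = 2
k=1,j=2: not 1>2, c = 2+2 = 4
k=1,j=3: not 1>3, c = 4+2 = 6
k=2,j=1: 2>1, c = 6+1 = 7
k=2,j=2: not 2>2, c = 7+2 = 9
k=2,j=3: not 2>3, c = 9+2 = 11
k=3,j=1: 3>1, c = 11+2 = 13
k=3,j=2: 3>2, c = 13+1 = 14
k=3,j=3: not 3>3, c = 14+2 = 16
k=4,j=1: 4>1, c = 16+3 = 19
k=4,j=2: 4>2, c = 19+2 = 21
k=4,j=3: 4>3, c = 21+1 = 22
k=5,j=1: 5>1, c = 22+4 = 26
k=5,j=2: 5>2, c = 26+3 = 29
k=5,j=3: 5>3, c = 29+2 = 31

31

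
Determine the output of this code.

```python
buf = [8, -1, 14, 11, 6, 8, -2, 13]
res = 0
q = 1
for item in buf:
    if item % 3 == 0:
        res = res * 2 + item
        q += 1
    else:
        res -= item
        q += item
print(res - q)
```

item=8: not %3==0, res = 0-8 = -8; q=9
item=-1: not %3==0, res = (-8)-(-1) = -7; q=8
item=14: not %3==0, res = (-7)-14 = -21; q=22
item=11: not %3==0, res = (-21)-11 = -32; q=33
item=6: %3==0, res = (-32)*2+6 = -58; q=34
item=8: not %3==0, res = (-58)-8 = -66; q=42
item=-2: not %3==0, res = (-66)-(-2) = -64; q=40
item=13: not %3==0, res = (-64)-13 = -77; q=53
res-q = (-77)-53 = -130

-130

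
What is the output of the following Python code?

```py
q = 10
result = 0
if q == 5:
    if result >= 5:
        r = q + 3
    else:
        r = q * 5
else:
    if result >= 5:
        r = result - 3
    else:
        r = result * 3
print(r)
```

0

q=10, result=0
q == 5 is False; result >= 5 is False
→ r = result * 3 = 0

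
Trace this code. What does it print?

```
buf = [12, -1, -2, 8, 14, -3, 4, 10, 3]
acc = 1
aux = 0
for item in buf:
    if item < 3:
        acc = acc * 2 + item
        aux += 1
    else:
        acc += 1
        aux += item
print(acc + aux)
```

66

item=12: not <3, acc = 1+1 = 2; aux=12
item=-1: <3, acc = 2*2+(-1) = 3; aux=13
item=-2: <3, acc = 3*2+(-2) = 4; aux=14
item=8: not <3, acc = 4+1 = 5; aux=22
item=14: not <3, acc = 5+1 = 6; aux=36
item=-3: <3, acc = 6*2+(-3) = 9; aux=37
item=4: not <3, acc = 9+1 = 10; aux=41
item=10: not <3, acc = 10+1 = 11; aux=51
item=3: not <3, acc = 11+1 = 12; aux=54
acc+aux = 12+54 = 66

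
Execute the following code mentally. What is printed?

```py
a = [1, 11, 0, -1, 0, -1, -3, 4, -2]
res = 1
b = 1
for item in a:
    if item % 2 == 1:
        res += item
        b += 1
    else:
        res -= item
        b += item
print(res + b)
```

item=1: odd, res = 1+1 = 2; b=2
item=11: odd, res = 2+11 = 13; b=3
item=0: not odd, res = 13-0 = 13; b=3
item=-1: odd, res = 13+(-1) = 12; b=4
item=0: not odd, res = 12-0 = 12; b=4
item=-1: odd, res = 12+(-1) = 11; b=5
item=-3: odd, res = 11+(-3) = 8; b=6
item=4: not odd, res = 8-4 = 4; b=10
item=-2: not odd, res = 4-(-2) = 6; b=8
res+b = 6+8 = 14

14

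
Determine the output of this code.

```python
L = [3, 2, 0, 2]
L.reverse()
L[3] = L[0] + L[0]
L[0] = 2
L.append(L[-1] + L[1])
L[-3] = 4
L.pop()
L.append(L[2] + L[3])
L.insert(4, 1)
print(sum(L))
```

reverse → [2, 0, 2, 3]
L[3] = L[0]+L[0] = 2+2 = 4 → [2, 0, 2, 4]
L[0] = 2 → [2, 0, 2, 4]
append L[-1]+L[1] = 4+0 = 4 → [2, 0, 2, 4, 4]
L[-3] = 4 → [2, 0, 4, 4, 4]
pop() removes 4 → [2, 0, 4, 4]
append L[2]+L[3] = 4+4 = 8 → [2, 0, 4, 4, 8]
insert 1 at 4 → [2, 0, 4, 4, 1, 8]
sum = 19

19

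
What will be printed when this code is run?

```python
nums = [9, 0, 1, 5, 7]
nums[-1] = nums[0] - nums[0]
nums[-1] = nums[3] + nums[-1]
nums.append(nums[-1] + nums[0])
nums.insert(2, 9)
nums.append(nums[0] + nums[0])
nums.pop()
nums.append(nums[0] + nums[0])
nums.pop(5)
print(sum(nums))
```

56

nums[-1] = nums[0]-nums[0] = 9-9 = 0 → [9, 0, 1, 5, 0]
nums[-1] = nums[3]+nums[-1] = 5+0 = 5 → [9, 0, 1, 5, 5]
append nums[-1]+nums[0] = 5+9 = 14 → [9, 0, 1, 5, 5, 14]
insert 9 at 2 → [9, 0, 9, 1, 5, 5, 14]
append nums[0]+nums[0] = 9+9 = 18 → [9, 0, 9, 1, 5, 5, 14, 18]
pop() removes 18 → [9, 0, 9, 1, 5, 5, 14]
append nums[0]+nums[0] = 9+9 = 18 → [9, 0, 9, 1, 5, 5, 14, 18]
pop(5) removes 5 → [9, 0, 9, 1, 5, 14, 18]
sum = 56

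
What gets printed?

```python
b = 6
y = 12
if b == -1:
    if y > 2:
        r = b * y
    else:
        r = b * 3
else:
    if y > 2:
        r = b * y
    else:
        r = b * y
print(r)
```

b=6, y=12
b == -1 is False; y > 2 is True
→ r = b * y = 72

72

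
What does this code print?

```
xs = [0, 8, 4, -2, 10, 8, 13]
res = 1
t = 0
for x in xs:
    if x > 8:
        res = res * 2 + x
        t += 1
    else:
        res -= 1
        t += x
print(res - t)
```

-1

x=0: not >8, res = 1-1 = 0; t=0
x=8: not >8, res = 0-1 = -1; t=8
x=4: not >8, res = (-1)-1 = -2; t=12
x=-2: not >8, res = (-2)-1 = -3; t=10
x=10: >8, res = (-3)*2+10 = 4; t=11
x=8: not >8, res = 4-1 = 3; t=19
x=13: >8, res = 3*2+13 = 19; t=20
res-t = 19-20 = -1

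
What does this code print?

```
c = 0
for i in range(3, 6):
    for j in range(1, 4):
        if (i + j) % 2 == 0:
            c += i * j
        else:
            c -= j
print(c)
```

32

i=3,j=1: even sum, c = 0+3 = 3
i=3,j=2: odd sum, c = 3-2 = 1
i=3,j=3: even sum, c = 1+9 = 10
i=4,j=1: odd sum, c = 10-1 = 9
i=4,j=2: even sum, c = 9+8 = 17
i=4,j=3: odd sum, c = 17-3 = 14
i=5,j=1: even sum, c = 14+5 = 19
i=5,j=2: odd sum, c = 19-2 = 17
i=5,j=3: even sum, c = 17+15 = 32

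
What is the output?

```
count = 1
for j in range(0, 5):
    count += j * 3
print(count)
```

31

j=0: count = 1+0*3 = 1
j=1: count = 1+1*3 = 4
j=2: count = 4+2*3 = 10
j=3: count = 10+3*3 = 19
j=4: count = 19+4*3 = 31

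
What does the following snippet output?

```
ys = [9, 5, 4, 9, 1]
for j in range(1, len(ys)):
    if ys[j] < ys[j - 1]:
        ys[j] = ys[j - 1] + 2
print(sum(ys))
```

j=1: 5<9, ys[1] = 9+2 = 11 → [9, 11, 4, 9, 1]
j=2: 4<11, ys[2] = 11+2 = 13 → [9, 11, 13, 9, 1]
j=3: 9<13, ys[3] = 13+2 = 15 → [9, 11, 13, 15, 1]
j=4: 1<15, ys[4] = 15+2 = 17 → [9, 11, 13, 15, 17]
sum = 65

65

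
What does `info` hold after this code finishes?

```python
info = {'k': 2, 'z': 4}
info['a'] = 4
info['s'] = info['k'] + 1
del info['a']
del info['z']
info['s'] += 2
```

info['a'] = 4 → {'k': 2, 'z': 4, 'a': 4}
info['s'] = info['k']+1 = 3 → {'k': 2, 'z': 4, 'a': 4, 's': 3}
del 'a' → {'k': 2, 'z': 4, 's': 3}
del 'z' → {'k': 2, 's': 3}
info['s'] = 3+2 = 5 → {'k': 2, 's': 5}

{'k': 2, 's': 5}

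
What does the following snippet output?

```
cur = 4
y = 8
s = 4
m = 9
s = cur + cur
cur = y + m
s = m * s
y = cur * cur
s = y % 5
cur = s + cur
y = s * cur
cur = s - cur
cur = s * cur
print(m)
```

s = 4+4 = 8
cur = 8+9 = 17
s = 9*8 = 72
y = 17*17 = 289
s = 289%5 = 4
cur = 4+17 = 21
y = 4*21 = 84
cur = 4-21 = -17
cur = 4*(-17) = -68

9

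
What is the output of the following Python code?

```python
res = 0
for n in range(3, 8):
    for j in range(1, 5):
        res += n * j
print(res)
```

250

n=3,j=1: res = 0+3 = 3
n=3,j=2: res = 3+6 = 9
n=3,j=3: res = 9+9 = 18
n=3,j=4: res = 18+12 = 30
n=4,j=1: res = 30+4 = 34
n=4,j=2: res = 34+8 = 42
n=4,j=3: res = 42+12 = 54
n=4,j=4: res = 54+16 = 70
n=5,j=1: res = 70+5 = 75
n=5,j=2: res = 75+10 = 85
n=5,j=3: res = 85+15 = 100
n=5,j=4: res = 100+20 = 120
n=6,j=1: res = 120+6 = 126
n=6,j=2: res = 126+12 = 138
n=6,j=3: res = 138+18 = 156
n=6,j=4: res = 156+24 = 180
n=7,j=1: res = 180+7 = 187
n=7,j=2: res = 187+14 = 201
n=7,j=3: res = 201+21 = 222
n=7,j=4: res = 222+28 = 250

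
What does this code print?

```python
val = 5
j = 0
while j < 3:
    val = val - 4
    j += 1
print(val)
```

-7

j=0: val = 5-4 = 1
j=1: val = 1-4 = -3
j=2: val = (-3)-4 = -7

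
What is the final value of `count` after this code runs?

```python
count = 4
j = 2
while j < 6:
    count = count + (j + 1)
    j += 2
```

12

j=2: count = 4+3 = 7
j=4: count = 7+5 = 12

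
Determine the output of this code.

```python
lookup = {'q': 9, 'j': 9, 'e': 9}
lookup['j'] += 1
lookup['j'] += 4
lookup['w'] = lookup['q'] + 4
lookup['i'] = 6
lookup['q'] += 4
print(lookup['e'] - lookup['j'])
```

-5

lookup['j'] = 9+1 = 10 → {'q': 9, 'j': 10, 'e': 9}
lookup['j'] = 10+4 = 14 → {'q': 9, 'j': 14, 'e': 9}
lookup['w'] = lookup['q']+4 = 13 → {'q': 9, 'j': 14, 'e': 9, 'w': 13}
lookup['i'] = 6 → {'q': 9, 'j': 14, 'e': 9, 'w': 13, 'i': 6}
lookup['q'] = 9+4 = 13 → {'q': 13, 'j': 14, 'e': 9, 'w': 13, 'i': 6}
lookup['e']-lookup['j'] = 9-14 = -5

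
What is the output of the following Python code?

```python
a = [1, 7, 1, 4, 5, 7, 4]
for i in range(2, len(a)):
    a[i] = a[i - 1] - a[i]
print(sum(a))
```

-11

i=2: a[2] = 7-1 = 6 → [1, 7, 6, 4, 5, 7, 4]
i=3: a[3] = 6-4 = 2 → [1, 7, 6, 2, 5, 7, 4]
i=4: a[4] = 2-5 = -3 → [1, 7, 6, 2, -3, 7, 4]
i=5: a[5] = (-3)-7 = -10 → [1, 7, 6, 2, -3, -10, 4]
i=6: a[6] = (-10)-4 = -14 → [1, 7, 6, 2, -3, -10, -14]
sum = -11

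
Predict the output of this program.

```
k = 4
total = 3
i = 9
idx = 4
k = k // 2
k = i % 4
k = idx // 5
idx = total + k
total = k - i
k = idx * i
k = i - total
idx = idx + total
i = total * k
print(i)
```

k = 4//2 = 2
k = 9%4 = 1
k = 4//5 = 0
idx = 3+0 = 3
total = 0-9 = -9
k = 3*9 = 27
k = 9-(-9) = 18
idx = 3+(-9) = -6
i = (-9)*18 = -162

-162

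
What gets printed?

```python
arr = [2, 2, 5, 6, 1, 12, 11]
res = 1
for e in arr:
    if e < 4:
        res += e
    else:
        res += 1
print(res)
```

e=2: <4, res = 1+2 = 3
e=2: <4, res = 3+2 = 5
e=5: not <4, res = 5+1 = 6
e=6: not <4, res = 6+1 = 7
e=1: <4, res = 7+1 = 8
e=12: not <4, res = 8+1 = 9
e=11: not <4, res = 9+1 = 10

10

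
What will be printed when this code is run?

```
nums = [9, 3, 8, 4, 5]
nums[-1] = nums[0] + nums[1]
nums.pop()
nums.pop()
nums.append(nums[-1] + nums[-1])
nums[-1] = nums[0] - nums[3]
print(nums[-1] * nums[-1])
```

nums[-1] = nums[0]+nums[1] = 9+3 = 12 → [9, 3, 8, 4, 12]
pop() removes 12 → [9, 3, 8, 4]
pop() removes 4 → [9, 3, 8]
append nums[-1]+nums[-1] = 8+8 = 16 → [9, 3, 8, 16]
nums[-1] = nums[0]-nums[3] = 9-16 = -7 → [9, 3, 8, -7]
nums[-1]*nums[-1] = (-7)*(-7) = 49

49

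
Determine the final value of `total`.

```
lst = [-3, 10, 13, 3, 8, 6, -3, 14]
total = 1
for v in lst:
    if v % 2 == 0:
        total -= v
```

-37

v=-3: not even
v=10: even, total = 1-10 = -9
v=13: not even
v=3: not even
v=8: even, total = (-9)-8 = -17
v=6: even, total = (-17)-6 = -23
v=-3: not even
v=14: even, total = (-23)-14 = -37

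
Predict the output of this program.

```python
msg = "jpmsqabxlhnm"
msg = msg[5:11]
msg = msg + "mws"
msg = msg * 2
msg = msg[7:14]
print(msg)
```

wsabxlh

slice [5:11] → 'abxlhn'
+ 'mws' → 'abxlhnmws'
repeat ×2 → 'abxlhnmwsabxlhnmws'
slice [7:14] → 'wsabxlh'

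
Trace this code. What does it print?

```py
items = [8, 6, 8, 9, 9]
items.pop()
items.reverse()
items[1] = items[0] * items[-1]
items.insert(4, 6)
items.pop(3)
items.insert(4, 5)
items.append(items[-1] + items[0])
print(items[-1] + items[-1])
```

pop() removes 9 → [8, 6, 8, 9]
reverse → [9, 8, 6, 8]
items[1] = items[0]*items[-1] = 9*8 = 72 → [9, 72, 6, 8]
insert 6 at 4 → [9, 72, 6, 8, 6]
pop(3) removes 8 → [9, 72, 6, 6]
insert 5 at 4 → [9, 72, 6, 6, 5]
append items[-1]+items[0] = 5+9 = 14 → [9, 72, 6, 6, 5, 14]
items[-1]+items[-1] = 14+14 = 28

28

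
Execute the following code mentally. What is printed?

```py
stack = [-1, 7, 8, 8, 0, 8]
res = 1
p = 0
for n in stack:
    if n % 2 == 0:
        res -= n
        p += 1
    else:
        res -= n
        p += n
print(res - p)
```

n=-1: not even, res = 1-(-1) = 2; p=-1
n=7: not even, res = 2-7 = -5; p=6
n=8: even, res = (-5)-8 = -13; p=7
n=8: even, res = (-13)-8 = -21; p=8
n=0: even, res = (-21)-0 = -21; p=9
n=8: even, res = (-21)-8 = -29; p=10
res-p = (-29)-10 = -39

-39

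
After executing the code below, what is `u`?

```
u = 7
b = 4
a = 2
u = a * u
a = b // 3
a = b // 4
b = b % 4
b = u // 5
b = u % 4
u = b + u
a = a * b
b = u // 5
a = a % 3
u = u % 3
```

u = 2*7 = 14
a = 4//3 = 1
a = 4//4 = 1
b = 4%4 = 0
b = 14//5 = 2
b = 14%4 = 2
u = 2+14 = 16
a = 1*2 = 2
b = 16//5 = 3
a = 2%3 = 2
u = 16%3 = 1

1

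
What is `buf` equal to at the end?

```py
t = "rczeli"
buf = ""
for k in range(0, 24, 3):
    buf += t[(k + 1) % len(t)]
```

'clclclcl'

k=0: add t[1]='c' → 'c'
k=3: add t[4]='l' → 'cl'
k=6: add t[1]='c' → 'clc'
k=9: add t[4]='l' → 'clcl'
k=12: add t[1]='c' → 'clclc'
k=15: add t[4]='l' → 'clclcl'
k=18: add t[1]='c' → 'clclclc'
k=21: add t[4]='l' → 'clclclcl'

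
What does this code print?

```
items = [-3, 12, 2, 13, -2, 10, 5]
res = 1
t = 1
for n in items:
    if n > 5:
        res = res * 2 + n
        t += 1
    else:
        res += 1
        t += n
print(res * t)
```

642

n=-3: not >5, res = 1+1 = 2; t=-2
n=12: >5, res = 2*2+12 = 16; t=-1
n=2: not >5, res = 16+1 = 17; t=1
n=13: >5, res = 17*2+13 = 47; t=2
n=-2: not >5, res = 47+1 = 48; t=0
n=10: >5, res = 48*2+10 = 106; t=1
n=5: not >5, res = 106+1 = 107; t=6
res*t = 107*6 = 642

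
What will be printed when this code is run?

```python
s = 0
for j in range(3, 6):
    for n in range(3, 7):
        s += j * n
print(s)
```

j=3,n=3: s = 0+9 = 9
j=3,n=4: s = 9+12 = 21
j=3,n=5: s = 21+15 = 36
j=3,n=6: s = 36+18 = 54
j=4,n=3: s = 54+12 = 66
j=4,n=4: s = 66+16 = 82
j=4,n=5: s = 82+20 = 102
j=4,n=6: s = 102+24 = 126
j=5,n=3: s = 126+15 = 141
j=5,n=4: s = 141+20 = 161
j=5,n=5: s = 161+25 = 186
j=5,n=6: s = 186+30 = 216

216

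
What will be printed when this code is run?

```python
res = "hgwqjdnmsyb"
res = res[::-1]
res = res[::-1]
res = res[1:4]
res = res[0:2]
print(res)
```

gw

reverse → 'bysmndjqwgh'
reverse → 'hgwqjdnmsyb'
slice [1:4] → 'gwq'
slice [0:2] → 'gw'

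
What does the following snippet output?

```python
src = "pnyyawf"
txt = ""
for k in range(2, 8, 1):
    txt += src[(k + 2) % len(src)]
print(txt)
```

awfpny

k=2: add src[4]='a' → 'a'
k=3: add src[5]='w' → 'aw'
k=4: add src[6]='f' → 'awf'
k=5: add src[0]='p' → 'awfp'
k=6: add src[1]='n' → 'awfpn'
k=7: add src[2]='y' → 'awfpny'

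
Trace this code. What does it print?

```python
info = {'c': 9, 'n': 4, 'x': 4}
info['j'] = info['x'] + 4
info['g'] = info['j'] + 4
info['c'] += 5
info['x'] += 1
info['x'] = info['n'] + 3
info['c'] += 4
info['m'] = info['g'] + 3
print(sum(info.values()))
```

64

info['j'] = info['x']+4 = 8 → {'c': 9, 'n': 4, 'x': 4, 'j': 8}
info['g'] = info['j']+4 = 12 → {'c': 9, 'n': 4, 'x': 4, 'j': 8, 'g': 12}
info['c'] = 9+5 = 14 → {'c': 14, 'n': 4, 'x': 4, 'j': 8, 'g': 12}
info['x'] = 4+1 = 5 → {'c': 14, 'n': 4, 'x': 5, 'j': 8, 'g': 12}
info['x'] = info['n']+3 = 7 → {'c': 14, 'n': 4, 'x': 7, 'j': 8, 'g': 12}
info['c'] = 14+4 = 18 → {'c': 18, 'n': 4, 'x': 7, 'j': 8, 'g': 12}
info['m'] = info['g']+3 = 15 → {'c': 18, 'n': 4, 'x': 7, 'j': 8, 'g': 12, 'm': 15}
sum of values = 64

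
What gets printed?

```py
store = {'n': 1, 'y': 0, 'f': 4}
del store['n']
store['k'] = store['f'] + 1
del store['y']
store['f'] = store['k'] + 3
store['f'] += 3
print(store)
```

del 'n' → {'y': 0, 'f': 4}
store['k'] = store['f']+1 = 5 → {'y': 0, 'f': 4, 'k': 5}
del 'y' → {'f': 4, 'k': 5}
store['f'] = store['k']+3 = 8 → {'f': 8, 'k': 5}
store['f'] = 8+3 = 11 → {'f': 11, 'k': 5}

{'f': 11, 'k': 5}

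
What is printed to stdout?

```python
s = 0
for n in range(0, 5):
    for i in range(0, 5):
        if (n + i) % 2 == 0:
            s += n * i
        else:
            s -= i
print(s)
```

n=0,i=0: even sum, s = 0+0 = 0
n=0,i=1: odd sum, s = 0-1 = -1
n=0,i=2: even sum, s = (-1)+0 = -1
n=0,i=3: odd sum, s = (-1)-3 = -4
n=0,i=4: even sum, s = (-4)+0 = -4
n=1,i=0: odd sum, s = (-4)-0 = -4
n=1,i=1: even sum, s = (-4)+1 = -3
n=1,i=2: odd sum, s = (-3)-2 = -5
n=1,i=3: even sum, s = (-5)+3 = -2
n=1,i=4: odd sum, s = (-2)-4 = -6
n=2,i=0: even sum, s = (-6)+0 = -6
n=2,i=1: odd sum, s = (-6)-1 = -7
n=2,i=2: even sum, s = (-7)+4 = -3
n=2,i=3: odd sum, s = (-3)-3 = -6
n=2,i=4: even sum, s = (-6)+8 = 2
n=3,i=0: odd sum, s = 2-0 = 2
n=3,i=1: even sum, s = 2+3 = 5
n=3,i=2: odd sum, s = 5-2 = 3
n=3,i=3: even sum, s = 3+9 = 12
n=3,i=4: odd sum, s = 12-4 = 8
n=4,i=0: even sum, s = 8+0 = 8
n=4,i=1: odd sum, s = 8-1 = 7
n=4,i=2: even sum, s = 7+8 = 15
n=4,i=3: odd sum, s = 15-3 = 12
n=4,i=4: even sum, s = 12+16 = 28

28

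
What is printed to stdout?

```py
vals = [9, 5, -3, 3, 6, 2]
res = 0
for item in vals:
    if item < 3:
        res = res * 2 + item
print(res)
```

item=9: not <3
item=5: not <3
item=-3: <3, res = 0*2+(-3) = -3
item=3: not <3
item=6: not <3
item=2: <3, res = (-3)*2+2 = -4

-4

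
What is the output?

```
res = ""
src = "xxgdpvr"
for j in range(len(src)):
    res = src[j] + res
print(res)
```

j=0: prepend 'x' → 'x'
j=1: prepend 'x' → 'xx'
j=2: prepend 'g' → 'gxx'
j=3: prepend 'd' → 'dgxx'
j=4: prepend 'p' → 'pdgxx'
j=5: prepend 'v' → 'vpdgxx'
j=6: prepend 'r' → 'rvpdgxx'

rvpdgxx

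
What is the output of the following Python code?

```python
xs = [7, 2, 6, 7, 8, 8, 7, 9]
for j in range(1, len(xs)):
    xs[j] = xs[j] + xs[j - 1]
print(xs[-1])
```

54

j=1: xs[1] = 2+7 = 9 → [7, 9, 6, 7, 8, 8, 7, 9]
j=2: xs[2] = 6+9 = 15 → [7, 9, 15, 7, 8, 8, 7, 9]
j=3: xs[3] = 7+15 = 22 → [7, 9, 15, 22, 8, 8, 7, 9]
j=4: xs[4] = 8+22 = 30 → [7, 9, 15, 22, 30, 8, 7, 9]
j=5: xs[5] = 8+30 = 38 → [7, 9, 15, 22, 30, 38, 7, 9]
j=6: xs[6] = 7+38 = 45 → [7, 9, 15, 22, 30, 38, 45, 9]
j=7: xs[7] = 9+45 = 54 → [7, 9, 15, 22, 30, 38, 45, 54]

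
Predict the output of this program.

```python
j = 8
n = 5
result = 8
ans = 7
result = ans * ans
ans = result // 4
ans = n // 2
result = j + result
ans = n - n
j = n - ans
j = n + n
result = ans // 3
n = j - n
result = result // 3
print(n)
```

result = 7*7 = 49
ans = 49//4 = 12
ans = 5//2 = 2
result = 8+49 = 57
ans = 5-5 = 0
j = 5-0 = 5
j = 5+5 = 10
result = 0//3 = 0
n = 10-5 = 5
result = 0//3 = 0

5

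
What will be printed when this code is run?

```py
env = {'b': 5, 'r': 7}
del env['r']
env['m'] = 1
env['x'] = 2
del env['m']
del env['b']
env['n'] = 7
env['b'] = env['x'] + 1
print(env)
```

{'x': 2, 'n': 7, 'b': 3}

del 'r' → {'b': 5}
env['m'] = 1 → {'b': 5, 'm': 1}
env['x'] = 2 → {'b': 5, 'm': 1, 'x': 2}
del 'm' → {'b': 5, 'x': 2}
del 'b' → {'x': 2}
env['n'] = 7 → {'x': 2, 'n': 7}
env['b'] = env['x']+1 = 3 → {'x': 2, 'n': 7, 'b': 3}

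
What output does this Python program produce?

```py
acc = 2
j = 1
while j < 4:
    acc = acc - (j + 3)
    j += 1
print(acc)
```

-13

j=1: acc = 2-4 = -2
j=2: acc = (-2)-5 = -7
j=3: acc = (-7)-6 = -13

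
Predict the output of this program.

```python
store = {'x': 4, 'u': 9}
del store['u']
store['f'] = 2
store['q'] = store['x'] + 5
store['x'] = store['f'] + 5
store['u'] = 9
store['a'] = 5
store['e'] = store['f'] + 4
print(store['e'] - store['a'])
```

del 'u' → {'x': 4}
store['f'] = 2 → {'x': 4, 'f': 2}
store['q'] = store['x']+5 = 9 → {'x': 4, 'f': 2, 'q': 9}
store['x'] = store['f']+5 = 7 → {'x': 7, 'f': 2, 'q': 9}
store['u'] = 9 → {'x': 7, 'f': 2, 'q': 9, 'u': 9}
store['a'] = 5 → {'x': 7, 'f': 2, 'q': 9, 'u': 9, 'a': 5}
store['e'] = store['f']+4 = 6 → {'x': 7, 'f': 2, 'q': 9, 'u': 9, 'a': 5, 'e': 6}
store['e']-store['a'] = 6-5 = 1

1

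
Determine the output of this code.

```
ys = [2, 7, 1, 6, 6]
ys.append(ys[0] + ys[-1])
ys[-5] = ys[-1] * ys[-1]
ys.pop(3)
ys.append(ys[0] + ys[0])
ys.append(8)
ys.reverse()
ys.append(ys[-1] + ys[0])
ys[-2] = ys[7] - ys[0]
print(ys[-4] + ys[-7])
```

5

append ys[0]+ys[-1] = 2+6 = 8 → [2, 7, 1, 6, 6, 8]
ys[-5] = ys[-1]*ys[-1] = 8*8 = 64 → [2, 64, 1, 6, 6, 8]
pop(3) removes 6 → [2, 64, 1, 6, 8]
append ys[0]+ys[0] = 2+2 = 4 → [2, 64, 1, 6, 8, 4]
append 8 → [2, 64, 1, 6, 8, 4, 8]
reverse → [8, 4, 8, 6, 1, 64, 2]
append ys[-1]+ys[0] = 2+8 = 10 → [8, 4, 8, 6, 1, 64, 2, 10]
ys[-2] = ys[7]-ys[0] = 10-8 = 2 → [8, 4, 8, 6, 1, 64, 2, 10]
ys[-4]+ys[-7] = 1+4 = 5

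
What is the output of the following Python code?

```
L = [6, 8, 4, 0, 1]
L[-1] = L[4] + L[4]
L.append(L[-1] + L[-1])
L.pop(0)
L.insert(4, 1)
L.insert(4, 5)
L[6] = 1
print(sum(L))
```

21

L[-1] = L[4]+L[4] = 1+1 = 2 → [6, 8, 4, 0, 2]
append L[-1]+L[-1] = 2+2 = 4 → [6, 8, 4, 0, 2, 4]
pop(0) removes 6 → [8, 4, 0, 2, 4]
insert 1 at 4 → [8, 4, 0, 2, 1, 4]
insert 5 at 4 → [8, 4, 0, 2, 5, 1, 4]
L[6] = 1 → [8, 4, 0, 2, 5, 1, 1]
sum = 21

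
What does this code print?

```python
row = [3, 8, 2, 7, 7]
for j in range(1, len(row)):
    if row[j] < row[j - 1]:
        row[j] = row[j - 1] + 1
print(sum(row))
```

j=1: 8>=3, unchanged → [3, 8, 2, 7, 7]
j=2: 2<8, row[2] = 8+1 = 9 → [3, 8, 9, 7, 7]
j=3: 7<9, row[3] = 9+1 = 10 → [3, 8, 9, 10, 7]
j=4: 7<10, row[4] = 10+1 = 11 → [3, 8, 9, 10, 11]
sum = 41

41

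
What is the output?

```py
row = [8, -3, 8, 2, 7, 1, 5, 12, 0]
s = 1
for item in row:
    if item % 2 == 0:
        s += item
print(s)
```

31

item=8: even, s = 1+8 = 9
item=-3: not even
item=8: even, s = 9+8 = 17
item=2: even, s = 17+2 = 19
item=7: not even
item=1: not even
item=5: not even
item=12: even, s = 19+12 = 31
item=0: even, s = 31+0 = 31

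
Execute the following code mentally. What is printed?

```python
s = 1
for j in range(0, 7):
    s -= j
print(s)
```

j=0: s = 1-0 = 1
j=1: s = 1-1 = 0
j=2: s = 0-2 = -2
j=3: s = (-2)-3 = -5
j=4: s = (-5)-4 = -9
j=5: s = (-9)-5 = -14
j=6: s = (-14)-6 = -20

-20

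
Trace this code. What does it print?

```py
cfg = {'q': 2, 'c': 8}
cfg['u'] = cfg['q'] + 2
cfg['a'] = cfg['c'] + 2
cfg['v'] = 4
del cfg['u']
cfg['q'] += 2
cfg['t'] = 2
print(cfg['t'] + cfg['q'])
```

6

cfg['u'] = cfg['q']+2 = 4 → {'q': 2, 'c': 8, 'u': 4}
cfg['a'] = cfg['c']+2 = 10 → {'q': 2, 'c': 8, 'u': 4, 'a': 10}
cfg['v'] = 4 → {'q': 2, 'c': 8, 'u': 4, 'a': 10, 'v': 4}
del 'u' → {'q': 2, 'c': 8, 'a': 10, 'v': 4}
cfg['q'] = 2+2 = 4 → {'q': 4, 'c': 8, 'a': 10, 'v': 4}
cfg['t'] = 2 → {'q': 4, 'c': 8, 'a': 10, 'v': 4, 't': 2}
cfg['t']+cfg['q'] = 2+4 = 6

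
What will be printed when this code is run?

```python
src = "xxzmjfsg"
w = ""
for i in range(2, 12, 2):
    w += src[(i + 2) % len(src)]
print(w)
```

jsxzj

i=2: add src[4]='j' → 'j'
i=4: add src[6]='s' → 'js'
i=6: add src[0]='x' → 'jsx'
i=8: add src[2]='z' → 'jsxz'
i=10: add src[4]='j' → 'jsxzj'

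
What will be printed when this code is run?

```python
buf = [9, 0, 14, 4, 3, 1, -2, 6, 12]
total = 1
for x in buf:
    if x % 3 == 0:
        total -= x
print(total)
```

-29

x=9: %3==0, total = 1-9 = -8
x=0: %3==0, total = (-8)-0 = -8
x=14: not %3==0
x=4: not %3==0
x=3: %3==0, total = (-8)-3 = -11
x=1: not %3==0
x=-2: not %3==0
x=6: %3==0, total = (-11)-6 = -17
x=12: %3==0, total = (-17)-12 = -29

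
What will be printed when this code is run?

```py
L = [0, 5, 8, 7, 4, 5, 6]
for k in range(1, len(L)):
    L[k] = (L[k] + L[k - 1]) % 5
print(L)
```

[0, 0, 3, 0, 4, 4, 0]

k=1: L[1] = (5+0)%5 = 0 → [0, 0, 8, 7, 4, 5, 6]
k=2: L[2] = (8+0)%5 = 3 → [0, 0, 3, 7, 4, 5, 6]
k=3: L[3] = (7+3)%5 = 0 → [0, 0, 3, 0, 4, 5, 6]
k=4: L[4] = (4+0)%5 = 4 → [0, 0, 3, 0, 4, 5, 6]
k=5: L[5] = (5+4)%5 = 4 → [0, 0, 3, 0, 4, 4, 6]
k=6: L[6] = (6+4)%5 = 0 → [0, 0, 3, 0, 4, 4, 0]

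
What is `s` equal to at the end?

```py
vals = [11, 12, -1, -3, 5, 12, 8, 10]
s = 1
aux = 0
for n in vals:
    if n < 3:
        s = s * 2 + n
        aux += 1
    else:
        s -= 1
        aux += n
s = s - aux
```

-73

n=11: not <3, s = 1-1 = 0; aux=11
n=12: not <3, s = 0-1 = -1; aux=23
n=-1: <3, s = (-1)*2+(-1) = -3; aux=24
n=-3: <3, s = (-3)*2+(-3) = -9; aux=25
n=5: not <3, s = (-9)-1 = -10; aux=30
n=12: not <3, s = (-10)-1 = -11; aux=42
n=8: not <3, s = (-11)-1 = -12; aux=50
n=10: not <3, s = (-12)-1 = -13; aux=60
s-aux = (-13)-60 = -73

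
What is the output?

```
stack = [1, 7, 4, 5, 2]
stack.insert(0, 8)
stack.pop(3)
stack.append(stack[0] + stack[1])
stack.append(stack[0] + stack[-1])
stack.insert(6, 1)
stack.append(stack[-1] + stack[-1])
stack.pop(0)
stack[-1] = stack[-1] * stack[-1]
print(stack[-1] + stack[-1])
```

insert 8 at 0 → [8, 1, 7, 4, 5, 2]
pop(3) removes 4 → [8, 1, 7, 5, 2]
append stack[0]+stack[1] = 8+1 = 9 → [8, 1, 7, 5, 2, 9]
append stack[0]+stack[-1] = 8+9 = 17 → [8, 1, 7, 5, 2, 9, 17]
insert 1 at 6 → [8, 1, 7, 5, 2, 9, 1, 17]
append stack[-1]+stack[-1] = 17+17 = 34 → [8, 1, 7, 5, 2, 9, 1, 17, 34]
pop(0) removes 8 → [1, 7, 5, 2, 9, 1, 17, 34]
stack[-1] = stack[-1]*stack[-1] = 34*34 = 1156 → [1, 7, 5, 2, 9, 1, 17, 1156]
stack[-1]+stack[-1] = 1156+1156 = 2312

2312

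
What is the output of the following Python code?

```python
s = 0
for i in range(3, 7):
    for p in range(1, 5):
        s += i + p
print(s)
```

112

i=3,p=1: s = 0+4 = 4
i=3,p=2: s = 4+5 = 9
i=3,p=3: s = 9+6 = 15
i=3,p=4: s = 15+7 = 22
i=4,p=1: s = 22+5 = 27
i=4,p=2: s = 27+6 = 33
i=4,p=3: s = 33+7 = 40
i=4,p=4: s = 40+8 = 48
i=5,p=1: s = 48+6 = 54
i=5,p=2: s = 54+7 = 61
i=5,p=3: s = 61+8 = 69
i=5,p=4: s = 69+9 = 78
i=6,p=1: s = 78+7 = 85
i=6,p=2: s = 85+8 = 93
i=6,p=3: s = 93+9 = 102
i=6,p=4: s = 102+10 = 112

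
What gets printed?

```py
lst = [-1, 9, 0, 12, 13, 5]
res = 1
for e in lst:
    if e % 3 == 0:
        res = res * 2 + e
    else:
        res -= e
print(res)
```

e=-1: not %3==0, res = 1-(-1) = 2
e=9: %3==0, res = 2*2+9 = 13
e=0: %3==0, res = 13*2+0 = 26
e=12: %3==0, res = 26*2+12 = 64
e=13: not %3==0, res = 64-13 = 51
e=5: not %3==0, res = 51-5 = 46

46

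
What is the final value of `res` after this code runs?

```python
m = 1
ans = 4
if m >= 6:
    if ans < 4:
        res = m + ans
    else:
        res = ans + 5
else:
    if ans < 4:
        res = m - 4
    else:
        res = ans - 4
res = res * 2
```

m=1, ans=4
m >= 6 is False; ans < 4 is False
→ res = ans - 4 = 0
res = 0*2 = 0

0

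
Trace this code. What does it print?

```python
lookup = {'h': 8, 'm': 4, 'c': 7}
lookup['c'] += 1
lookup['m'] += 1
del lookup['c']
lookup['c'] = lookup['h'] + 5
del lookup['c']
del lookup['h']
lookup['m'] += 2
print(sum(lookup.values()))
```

lookup['c'] = 7+1 = 8 → {'h': 8, 'm': 4, 'c': 8}
lookup['m'] = 4+1 = 5 → {'h': 8, 'm': 5, 'c': 8}
del 'c' → {'h': 8, 'm': 5}
lookup['c'] = lookup['h']+5 = 13 → {'h': 8, 'm': 5, 'c': 13}
del 'c' → {'h': 8, 'm': 5}
del 'h' → {'m': 5}
lookup['m'] = 5+2 = 7 → {'m': 7}
sum of values = 7

7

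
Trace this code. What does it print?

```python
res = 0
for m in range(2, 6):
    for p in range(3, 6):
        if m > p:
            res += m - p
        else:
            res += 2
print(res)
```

m=2,p=3: not 2>3, res = 0+2 = 2
m=2,p=4: not 2>4, res = 2+2 = 4
m=2,p=5: not 2>5, res = 4+2 = 6
m=3,p=3: not 3>3, res = 6+2 = 8
m=3,p=4: not 3>4, res = 8+2 = 10
m=3,p=5: not 3>5, res = 10+2 = 12
m=4,p=3: 4>3, res = 12+1 = 13
m=4,p=4: not 4>4, res = 13+2 = 15
m=4,p=5: not 4>5, res = 15+2 = 17
m=5,p=3: 5>3, res = 17+2 = 19
m=5,p=4: 5>4, res = 19+1 = 20
m=5,p=5: not 5>5, res = 20+2 = 22

22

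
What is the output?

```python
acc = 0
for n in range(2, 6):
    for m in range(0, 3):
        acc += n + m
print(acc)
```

n=2,m=0: acc = 0+2 = 2
n=2,m=1: acc = 2+3 = 5
n=2,m=2: acc = 5+4 = 9
n=3,m=0: acc = 9+3 = 12
n=3,m=1: acc = 12+4 = 16
n=3,m=2: acc = 16+5 = 21
n=4,m=0: acc = 21+4 = 25
n=4,m=1: acc = 25+5 = 30
n=4,m=2: acc = 30+6 = 36
n=5,m=0: acc = 36+5 = 41
n=5,m=1: acc = 41+6 = 47
n=5,m=2: acc = 47+7 = 54

54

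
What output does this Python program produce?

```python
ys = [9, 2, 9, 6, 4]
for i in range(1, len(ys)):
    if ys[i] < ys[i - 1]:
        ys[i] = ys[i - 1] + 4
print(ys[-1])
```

i=1: 2<9, ys[1] = 9+4 = 13 → [9, 13, 9, 6, 4]
i=2: 9<13, ys[2] = 13+4 = 17 → [9, 13, 17, 6, 4]
i=3: 6<17, ys[3] = 17+4 = 21 → [9, 13, 17, 21, 4]
i=4: 4<21, ys[4] = 21+4 = 25 → [9, 13, 17, 21, 25]

25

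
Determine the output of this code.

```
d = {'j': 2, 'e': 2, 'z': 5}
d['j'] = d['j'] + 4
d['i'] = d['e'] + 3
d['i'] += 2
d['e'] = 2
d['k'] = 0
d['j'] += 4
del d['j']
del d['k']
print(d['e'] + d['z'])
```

d['j'] = d['j']+4 = 6 → {'j': 6, 'e': 2, 'z': 5}
d['i'] = d['e']+3 = 5 → {'j': 6, 'e': 2, 'z': 5, 'i': 5}
d['i'] = 5+2 = 7 → {'j': 6, 'e': 2, 'z': 5, 'i': 7}
d['e'] = 2 → {'j': 6, 'e': 2, 'z': 5, 'i': 7}
d['k'] = 0 → {'j': 6, 'e': 2, 'z': 5, 'i': 7, 'k': 0}
d['j'] = 6+4 = 10 → {'j': 10, 'e': 2, 'z': 5, 'i': 7, 'k': 0}
del 'j' → {'e': 2, 'z': 5, 'i': 7, 'k': 0}
del 'k' → {'e': 2, 'z': 5, 'i': 7}
d['e']+d['z'] = 2+5 = 7

7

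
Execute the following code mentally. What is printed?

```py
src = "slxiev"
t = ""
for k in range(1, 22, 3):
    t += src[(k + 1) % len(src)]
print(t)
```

k=1: add src[2]='x' → 'x'
k=4: add src[5]='v' → 'xv'
k=7: add src[2]='x' → 'xvx'
k=10: add src[5]='v' → 'xvxv'
k=13: add src[2]='x' → 'xvxvx'
k=16: add src[5]='v' → 'xvxvxv'
k=19: add src[2]='x' → 'xvxvxvx'

xvxvxvx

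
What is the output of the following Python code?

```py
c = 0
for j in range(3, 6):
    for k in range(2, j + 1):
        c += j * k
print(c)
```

121

j=3,k=2: c = 0+6 = 6
j=3,k=3: c = 6+9 = 15
j=4,k=2: c = 15+8 = 23
j=4,k=3: c = 23+12 = 35
j=4,k=4: c = 35+16 = 51
j=5,k=2: c = 51+10 = 61
j=5,k=3: c = 61+15 = 76
j=5,k=4: c = 76+20 = 96
j=5,k=5: c = 96+25 = 121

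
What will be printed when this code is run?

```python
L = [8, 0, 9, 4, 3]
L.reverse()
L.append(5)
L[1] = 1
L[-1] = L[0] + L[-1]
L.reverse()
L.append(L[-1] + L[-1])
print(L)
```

reverse → [3, 4, 9, 0, 8]
append 5 → [3, 4, 9, 0, 8, 5]
L[1] = 1 → [3, 1, 9, 0, 8, 5]
L[-1] = L[0]+L[-1] = 3+5 = 8 → [3, 1, 9, 0, 8, 8]
reverse → [8, 8, 0, 9, 1, 3]
append L[-1]+L[-1] = 3+3 = 6 → [8, 8, 0, 9, 1, 3, 6]

[8, 8, 0, 9, 1, 3, 6]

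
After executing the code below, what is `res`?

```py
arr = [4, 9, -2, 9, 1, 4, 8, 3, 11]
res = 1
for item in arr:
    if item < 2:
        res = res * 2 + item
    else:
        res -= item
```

-95

item=4: not <2, res = 1-4 = -3
item=9: not <2, res = (-3)-9 = -12
item=-2: <2, res = (-12)*2+(-2) = -26
item=9: not <2, res = (-26)-9 = -35
item=1: <2, res = (-35)*2+1 = -69
item=4: not <2, res = (-69)-4 = -73
item=8: not <2, res = (-73)-8 = -81
item=3: not <2, res = (-81)-3 = -84
item=11: not <2, res = (-84)-11 = -95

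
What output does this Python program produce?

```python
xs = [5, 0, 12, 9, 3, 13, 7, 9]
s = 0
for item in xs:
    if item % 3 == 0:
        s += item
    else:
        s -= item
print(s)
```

8

item=5: not %3==0, s = 0-5 = -5
item=0: %3==0, s = (-5)+0 = -5
item=12: %3==0, s = (-5)+12 = 7
item=9: %3==0, s = 7+9 = 16
item=3: %3==0, s = 16+3 = 19
item=13: not %3==0, s = 19-13 = 6
item=7: not %3==0, s = 6-7 = -1
item=9: %3==0, s = (-1)+9 = 8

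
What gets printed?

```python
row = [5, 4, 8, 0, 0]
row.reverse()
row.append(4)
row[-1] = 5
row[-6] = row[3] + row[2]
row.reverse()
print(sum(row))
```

34

reverse → [0, 0, 8, 4, 5]
append 4 → [0, 0, 8, 4, 5, 4]
row[-1] = 5 → [0, 0, 8, 4, 5, 5]
row[-6] = row[3]+row[2] = 4+8 = 12 → [12, 0, 8, 4, 5, 5]
reverse → [5, 5, 4, 8, 0, 12]
sum = 34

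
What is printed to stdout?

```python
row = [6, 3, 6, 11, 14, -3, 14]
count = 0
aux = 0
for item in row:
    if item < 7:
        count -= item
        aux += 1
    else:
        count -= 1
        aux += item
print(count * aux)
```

-645

item=6: <7, count = 0-6 = -6; aux=1
item=3: <7, count = (-6)-3 = -9; aux=2
item=6: <7, count = (-9)-6 = -15; aux=3
item=11: not <7, count = (-15)-1 = -16; aux=14
item=14: not <7, count = (-16)-1 = -17; aux=28
item=-3: <7, count = (-17)-(-3) = -14; aux=29
item=14: not <7, count = (-14)-1 = -15; aux=43
count*aux = (-15)*43 = -645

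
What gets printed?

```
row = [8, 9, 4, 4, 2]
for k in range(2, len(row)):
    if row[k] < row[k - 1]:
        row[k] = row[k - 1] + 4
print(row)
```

[8, 9, 13, 17, 21]

k=2: 4<9, row[2] = 9+4 = 13 → [8, 9, 13, 4, 2]
k=3: 4<13, row[3] = 13+4 = 17 → [8, 9, 13, 17, 2]
k=4: 2<17, row[4] = 17+4 = 21 → [8, 9, 13, 17, 21]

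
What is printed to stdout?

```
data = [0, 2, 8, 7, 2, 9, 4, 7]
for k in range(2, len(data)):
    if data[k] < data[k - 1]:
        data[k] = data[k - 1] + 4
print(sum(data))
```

k=2: 8>=2, unchanged → [0, 2, 8, 7, 2, 9, 4, 7]
k=3: 7<8, data[3] = 8+4 = 12 → [0, 2, 8, 12, 2, 9, 4, 7]
k=4: 2<12, data[4] = 12+4 = 16 → [0, 2, 8, 12, 16, 9, 4, 7]
k=5: 9<16, data[5] = 16+4 = 20 → [0, 2, 8, 12, 16, 20, 4, 7]
k=6: 4<20, data[6] = 20+4 = 24 → [0, 2, 8, 12, 16, 20, 24, 7]
k=7: 7<24, data[7] = 24+4 = 28 → [0, 2, 8, 12, 16, 20, 24, 28]
sum = 110

110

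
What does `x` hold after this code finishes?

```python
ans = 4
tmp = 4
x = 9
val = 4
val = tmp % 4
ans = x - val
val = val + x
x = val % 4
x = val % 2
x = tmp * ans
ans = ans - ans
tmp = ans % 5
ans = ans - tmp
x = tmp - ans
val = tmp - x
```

0

val = 4%4 = 0
ans = 9-0 = 9
val = 0+9 = 9
x = 9%4 = 1
x = 9%2 = 1
x = 4*9 = 36
ans = 9-9 = 0
tmp = 0%5 = 0
ans = 0-0 = 0
x = 0-0 = 0
val = 0-0 = 0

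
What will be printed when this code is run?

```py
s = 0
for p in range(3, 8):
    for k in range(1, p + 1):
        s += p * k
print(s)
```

p=3,k=1: s = 0+3 = 3
p=3,k=2: s = 3+6 = 9
p=3,k=3: s = 9+9 = 18
p=4,k=1: s = 18+4 = 22
p=4,k=2: s = 22+8 = 30
p=4,k=3: s = 30+12 = 42
p=4,k=4: s = 42+16 = 58
p=5,k=1: s = 58+5 = 63
p=5,k=2: s = 63+10 = 73
p=5,k=3: s = 73+15 = 88
p=5,k=4: s = 88+20 = 108
p=5,k=5: s = 108+25 = 133
p=6,k=1: s = 133+6 = 139
p=6,k=2: s = 139+12 = 151
p=6,k=3: s = 151+18 = 169
p=6,k=4: s = 169+24 = 193
p=6,k=5: s = 193+30 = 223
p=6,k=6: s = 223+36 = 259
p=7,k=1: s = 259+7 = 266
p=7,k=2: s = 266+14 = 280
p=7,k=3: s = 280+21 = 301
p=7,k=4: s = 301+28 = 329
p=7,k=5: s = 329+35 = 364
p=7,k=6: s = 364+42 = 406
p=7,k=7: s = 406+49 = 455

455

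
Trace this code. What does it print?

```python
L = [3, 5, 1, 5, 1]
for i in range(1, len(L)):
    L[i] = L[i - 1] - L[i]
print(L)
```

[3, -2, -3, -8, -9]

i=1: L[1] = 3-5 = -2 → [3, -2, 1, 5, 1]
i=2: L[2] = (-2)-1 = -3 → [3, -2, -3, 5, 1]
i=3: L[3] = (-3)-5 = -8 → [3, -2, -3, -8, 1]
i=4: L[4] = (-8)-1 = -9 → [3, -2, -3, -8, -9]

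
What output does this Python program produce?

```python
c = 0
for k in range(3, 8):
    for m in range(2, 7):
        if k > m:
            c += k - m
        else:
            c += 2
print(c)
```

k=3,m=2: 3>2, c = 0+1 = 1
k=3,m=3: not 3>3, c = 1+2 = 3
k=3,m=4: not 3>4, c = 3+2 = 5
k=3,m=5: not 3>5, c = 5+2 = 7
k=3,m=6: not 3>6, c = 7+2 = 9
k=4,m=2: 4>2, c = 9+2 = 11
k=4,m=3: 4>3, c = 11+1 = 12
k=4,m=4: not 4>4, c = 12+2 = 14
k=4,m=5: not 4>5, c = 14+2 = 16
k=4,m=6: not 4>6, c = 16+2 = 18
k=5,m=2: 5>2, c = 18+3 = 21
k=5,m=3: 5>3, c = 21+2 = 23
k=5,m=4: 5>4, c = 23+1 = 24
k=5,m=5: not 5>5, c = 24+2 = 26
k=5,m=6: not 5>6, c = 26+2 = 28
k=6,m=2: 6>2, c = 28+4 = 32
k=6,m=3: 6>3, c = 32+3 = 35
k=6,m=4: 6>4, c = 35+2 = 37
k=6,m=5: 6>5, c = 37+1 = 38
k=6,m=6: not 6>6, c = 38+2 = 40
k=7,m=2: 7>2, c = 40+5 = 45
k=7,m=3: 7>3, c = 45+4 = 49
k=7,m=4: 7>4, c = 49+3 = 52
k=7,m=5: 7>5, c = 52+2 = 54
k=7,m=6: 7>6, c = 54+1 = 55

55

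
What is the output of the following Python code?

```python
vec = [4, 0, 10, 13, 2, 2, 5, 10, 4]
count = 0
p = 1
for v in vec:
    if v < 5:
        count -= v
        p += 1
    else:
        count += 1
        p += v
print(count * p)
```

v=4: <5, count = 0-4 = -4; p=2
v=0: <5, count = (-4)-0 = -4; p=3
v=10: not <5, count = (-4)+1 = -3; p=13
v=13: not <5, count = (-3)+1 = -2; p=26
v=2: <5, count = (-2)-2 = -4; p=27
v=2: <5, count = (-4)-2 = -6; p=28
v=5: not <5, count = (-6)+1 = -5; p=33
v=10: not <5, count = (-5)+1 = -4; p=43
v=4: <5, count = (-4)-4 = -8; p=44
count*p = (-8)*44 = -352

-352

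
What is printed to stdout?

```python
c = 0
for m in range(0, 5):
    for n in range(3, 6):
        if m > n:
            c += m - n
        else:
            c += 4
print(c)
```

m=0,n=3: not 0>3, c = 0+4 = 4
m=0,n=4: not 0>4, c = 4+4 = 8
m=0,n=5: not 0>5, c = 8+4 = 12
m=1,n=3: not 1>3, c = 12+4 = 16
m=1,n=4: not 1>4, c = 16+4 = 20
m=1,n=5: not 1>5, c = 20+4 = 24
m=2,n=3: not 2>3, c = 24+4 = 28
m=2,n=4: not 2>4, c = 28+4 = 32
m=2,n=5: not 2>5, c = 32+4 = 36
m=3,n=3: not 3>3, c = 36+4 = 40
m=3,n=4: not 3>4, c = 40+4 = 44
m=3,n=5: not 3>5, c = 44+4 = 48
m=4,n=3: 4>3, c = 48+1 = 49
m=4,n=4: not 4>4, c = 49+4 = 53
m=4,n=5: not 4>5, c = 53+4 = 57

57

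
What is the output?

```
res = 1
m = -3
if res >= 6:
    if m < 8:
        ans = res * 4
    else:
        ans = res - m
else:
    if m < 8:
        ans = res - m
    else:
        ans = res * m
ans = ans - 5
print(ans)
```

res=1, m=-3
res >= 6 is False; m < 8 is True
→ ans = res - m = 4
ans = 4-5 = -1

-1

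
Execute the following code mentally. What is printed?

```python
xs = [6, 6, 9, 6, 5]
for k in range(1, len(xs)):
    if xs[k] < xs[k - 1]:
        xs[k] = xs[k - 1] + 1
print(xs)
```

[6, 6, 9, 10, 11]

k=1: 6>=6, unchanged → [6, 6, 9, 6, 5]
k=2: 9>=6, unchanged → [6, 6, 9, 6, 5]
k=3: 6<9, xs[3] = 9+1 = 10 → [6, 6, 9, 10, 5]
k=4: 5<10, xs[4] = 10+1 = 11 → [6, 6, 9, 10, 11]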